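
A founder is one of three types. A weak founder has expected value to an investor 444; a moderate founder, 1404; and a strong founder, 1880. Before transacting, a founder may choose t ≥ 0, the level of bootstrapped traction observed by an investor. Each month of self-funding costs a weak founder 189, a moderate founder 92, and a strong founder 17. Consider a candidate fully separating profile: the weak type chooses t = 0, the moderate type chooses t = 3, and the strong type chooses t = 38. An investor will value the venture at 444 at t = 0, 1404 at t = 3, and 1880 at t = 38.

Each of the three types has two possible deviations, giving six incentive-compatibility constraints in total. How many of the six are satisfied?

Moderate (own payoff 1404 − 92×3 = 1128): to t=0 gives 444 → no gain ✓; to t=38 gives 1880 − 92×38 = -1616 → no gain ✓.
Weak (own payoff 444): to t=3 gives 1404 − 189×3 = 837 → profitable ✗; to t=38 gives 1880 − 189×38 = -5302 → no gain ✓.
Strong (own payoff 1880 − 17×38 = 1234): to t=0 gives 444 → no gain ✓; to t=3 gives 1404 − 17×3 = 1353 → profitable ✗.
4 of the 6 constraints hold; not an equilibrium.

4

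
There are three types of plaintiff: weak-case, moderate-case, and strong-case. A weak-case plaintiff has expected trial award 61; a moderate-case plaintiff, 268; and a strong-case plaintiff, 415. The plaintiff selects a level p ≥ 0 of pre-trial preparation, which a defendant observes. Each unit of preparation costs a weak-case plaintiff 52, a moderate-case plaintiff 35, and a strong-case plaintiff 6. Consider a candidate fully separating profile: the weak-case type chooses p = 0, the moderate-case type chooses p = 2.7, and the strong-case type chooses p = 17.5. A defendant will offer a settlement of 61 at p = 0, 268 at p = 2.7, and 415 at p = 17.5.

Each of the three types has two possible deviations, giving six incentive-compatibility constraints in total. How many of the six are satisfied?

5

Strong-case (own payoff 415 − 6×17.5 = 310): to p=0 gives 61 → no gain ✓; to p=2.7 gives 268 − 6×2.7 = 251.8 → no gain ✓.
Weak-case (own payoff 61): to p=2.7 gives 268 − 52×2.7 = 127.6 → profitable ✗; to p=17.5 gives 415 − 52×17.5 = -495 → no gain ✓.
Moderate-case (own payoff 268 − 35×2.7 = 173.5): to p=0 gives 61 → no gain ✓; to p=17.5 gives 415 − 35×17.5 = -197.5 → no gain ✓.
5 of the 6 constraints hold; not an equilibrium.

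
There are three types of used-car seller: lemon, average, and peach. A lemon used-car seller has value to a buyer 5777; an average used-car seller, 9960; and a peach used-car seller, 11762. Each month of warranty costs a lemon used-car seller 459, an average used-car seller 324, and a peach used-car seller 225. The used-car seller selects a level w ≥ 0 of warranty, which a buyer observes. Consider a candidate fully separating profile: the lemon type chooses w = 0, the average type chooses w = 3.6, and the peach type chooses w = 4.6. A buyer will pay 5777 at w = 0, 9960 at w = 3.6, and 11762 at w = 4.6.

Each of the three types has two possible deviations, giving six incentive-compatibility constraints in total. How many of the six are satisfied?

3

Peach (own payoff 11762 − 225×4.6 = 10727): to w=0 gives 5777 → no gain ✓; to w=3.6 gives 9960 − 225×3.6 = 9150 → no gain ✓.
Lemon (own payoff 5777): to w=3.6 gives 9960 − 459×3.6 = 8307.6 → profitable ✗; to w=4.6 gives 11762 − 459×4.6 = 9650.6 → profitable ✗.
Average (own payoff 9960 − 324×3.6 = 8793.6): to w=0 gives 5777 → no gain ✓; to w=4.6 gives 11762 − 324×4.6 = 10271.6 → profitable ✗.
3 of the 6 constraints hold; not an equilibrium.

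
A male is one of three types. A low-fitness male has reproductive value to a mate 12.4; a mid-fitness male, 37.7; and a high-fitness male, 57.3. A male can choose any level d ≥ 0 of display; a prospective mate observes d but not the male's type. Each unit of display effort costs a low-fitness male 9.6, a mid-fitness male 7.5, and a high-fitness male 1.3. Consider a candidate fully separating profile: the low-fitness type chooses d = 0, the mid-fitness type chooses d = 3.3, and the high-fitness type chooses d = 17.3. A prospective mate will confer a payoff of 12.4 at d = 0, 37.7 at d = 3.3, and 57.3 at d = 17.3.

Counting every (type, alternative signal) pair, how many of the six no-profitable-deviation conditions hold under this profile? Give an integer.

High-fitness (own payoff 57.3 − 1.3×17.3 = 34.81): to d=0 gives 12.4 → no gain ✓; to d=3.3 gives 37.7 − 1.3×3.3 = 33.41 → no gain ✓.
Low-fitness (own payoff 12.4): to d=3.3 gives 37.7 − 9.6×3.3 = 6.02 → no gain ✓; to d=17.3 gives 57.3 − 9.6×17.3 = -108.78 → no gain ✓.
Mid-fitness (own payoff 37.7 − 7.5×3.3 = 12.95): to d=0 gives 12.4 → no gain ✓; to d=17.3 gives 57.3 − 7.5×17.3 = -72.45 → no gain ✓.
6 of the 6 constraints hold; this profile is a separating equilibrium.

6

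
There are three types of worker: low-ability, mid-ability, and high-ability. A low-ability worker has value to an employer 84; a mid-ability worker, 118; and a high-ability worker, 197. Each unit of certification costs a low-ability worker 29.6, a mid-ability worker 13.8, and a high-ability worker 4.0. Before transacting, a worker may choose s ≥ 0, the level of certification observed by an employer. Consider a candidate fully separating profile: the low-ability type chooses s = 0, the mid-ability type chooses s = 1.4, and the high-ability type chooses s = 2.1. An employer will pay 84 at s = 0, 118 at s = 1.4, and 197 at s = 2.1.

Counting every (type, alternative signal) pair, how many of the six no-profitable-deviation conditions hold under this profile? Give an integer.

4

High-ability (own payoff 197 − 4.0×2.1 = 188.6): to s=0 gives 84 → no gain ✓; to s=1.4 gives 118 − 4.0×1.4 = 112.4 → no gain ✓.
Mid-ability (own payoff 118 − 13.8×1.4 = 98.68): to s=0 gives 84 → no gain ✓; to s=2.1 gives 197 − 13.8×2.1 = 168.02 → profitable ✗.
Low-ability (own payoff 84): to s=1.4 gives 118 − 29.6×1.4 = 76.56 → no gain ✓; to s=2.1 gives 197 − 29.6×2.1 = 134.84 → profitable ✗.
4 of the 6 constraints hold; not an equilibrium.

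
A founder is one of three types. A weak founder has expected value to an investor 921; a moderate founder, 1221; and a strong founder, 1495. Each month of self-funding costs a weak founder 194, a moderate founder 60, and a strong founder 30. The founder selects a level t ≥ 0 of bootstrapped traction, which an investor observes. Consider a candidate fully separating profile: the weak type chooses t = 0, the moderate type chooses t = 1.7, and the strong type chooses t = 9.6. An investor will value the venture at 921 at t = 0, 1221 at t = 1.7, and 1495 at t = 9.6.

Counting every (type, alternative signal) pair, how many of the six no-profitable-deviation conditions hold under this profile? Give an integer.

6

Moderate (own payoff 1221 − 60×1.7 = 1119): to t=0 gives 921 → no gain ✓; to t=9.6 gives 1495 − 60×9.6 = 919 → no gain ✓.
Strong (own payoff 1495 − 30×9.6 = 1207): to t=0 gives 921 → no gain ✓; to t=1.7 gives 1221 − 30×1.7 = 1170 → no gain ✓.
Weak (own payoff 921): to t=1.7 gives 1221 − 194×1.7 = 891.2 → no gain ✓; to t=9.6 gives 1495 − 194×9.6 = -367.4 → no gain ✓.
6 of the 6 constraints hold; this profile is a separating equilibrium.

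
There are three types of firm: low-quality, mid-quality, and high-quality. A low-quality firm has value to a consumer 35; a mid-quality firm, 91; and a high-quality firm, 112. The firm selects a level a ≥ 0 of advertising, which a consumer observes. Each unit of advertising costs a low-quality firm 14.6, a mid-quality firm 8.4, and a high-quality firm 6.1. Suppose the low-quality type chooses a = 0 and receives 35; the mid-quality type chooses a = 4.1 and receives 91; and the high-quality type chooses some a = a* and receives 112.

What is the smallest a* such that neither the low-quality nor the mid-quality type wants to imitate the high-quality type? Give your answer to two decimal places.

6.60

Low-quality type (on-path payoff 35) won't mimic when 35 ≥ 112 − 14.6·a*, i.e. a* ≥ 5.27.
Mid-quality type (on-path payoff 91 − 8.4×4.1 = 56.56) won't mimic when 56.56 ≥ 112 − 8.4·a*, i.e. a* ≥ 6.60.
Both must hold, so a* = max(5.27, 6.60) = 6.60. The mid-quality type's constraint binds.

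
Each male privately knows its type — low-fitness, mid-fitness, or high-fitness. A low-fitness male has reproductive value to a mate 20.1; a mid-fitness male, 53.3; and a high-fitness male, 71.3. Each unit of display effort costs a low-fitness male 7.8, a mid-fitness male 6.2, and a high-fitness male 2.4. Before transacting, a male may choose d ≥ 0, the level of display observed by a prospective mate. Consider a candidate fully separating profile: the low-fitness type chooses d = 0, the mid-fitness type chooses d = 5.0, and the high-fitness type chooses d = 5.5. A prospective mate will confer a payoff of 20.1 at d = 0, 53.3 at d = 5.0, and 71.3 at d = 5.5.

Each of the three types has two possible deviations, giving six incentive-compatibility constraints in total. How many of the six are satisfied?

Low-fitness (own payoff 20.1): to d=5.0 gives 53.3 − 7.8×5.0 = 14.3 → no gain ✓; to d=5.5 gives 71.3 − 7.8×5.5 = 28.4 → profitable ✗.
Mid-fitness (own payoff 53.3 − 6.2×5.0 = 22.3): to d=0 gives 20.1 → no gain ✓; to d=5.5 gives 71.3 − 6.2×5.5 = 37.2 → profitable ✗.
High-fitness (own payoff 71.3 − 2.4×5.5 = 58.1): to d=0 gives 20.1 → no gain ✓; to d=5.0 gives 53.3 − 2.4×5.0 = 41.3 → no gain ✓.
4 of the 6 constraints hold; not an equilibrium.

4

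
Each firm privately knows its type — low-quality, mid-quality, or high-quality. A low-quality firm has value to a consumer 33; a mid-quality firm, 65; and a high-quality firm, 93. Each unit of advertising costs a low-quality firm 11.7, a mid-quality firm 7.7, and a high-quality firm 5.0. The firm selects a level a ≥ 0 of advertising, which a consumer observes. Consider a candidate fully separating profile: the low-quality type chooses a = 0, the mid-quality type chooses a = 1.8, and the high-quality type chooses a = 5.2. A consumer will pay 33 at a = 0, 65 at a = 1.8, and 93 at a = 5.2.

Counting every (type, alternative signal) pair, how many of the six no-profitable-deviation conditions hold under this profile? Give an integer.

High-quality (own payoff 93 − 5.0×5.2 = 67): to a=0 gives 33 → no gain ✓; to a=1.8 gives 65 − 5.0×1.8 = 56 → no gain ✓.
Mid-quality (own payoff 65 − 7.7×1.8 = 51.14): to a=0 gives 33 → no gain ✓; to a=5.2 gives 93 − 7.7×5.2 = 52.96 → profitable ✗.
Low-quality (own payoff 33): to a=1.8 gives 65 − 11.7×1.8 = 43.94 → profitable ✗; to a=5.2 gives 93 − 11.7×5.2 = 32.16 → no gain ✓.
4 of the 6 constraints hold; not an equilibrium.

4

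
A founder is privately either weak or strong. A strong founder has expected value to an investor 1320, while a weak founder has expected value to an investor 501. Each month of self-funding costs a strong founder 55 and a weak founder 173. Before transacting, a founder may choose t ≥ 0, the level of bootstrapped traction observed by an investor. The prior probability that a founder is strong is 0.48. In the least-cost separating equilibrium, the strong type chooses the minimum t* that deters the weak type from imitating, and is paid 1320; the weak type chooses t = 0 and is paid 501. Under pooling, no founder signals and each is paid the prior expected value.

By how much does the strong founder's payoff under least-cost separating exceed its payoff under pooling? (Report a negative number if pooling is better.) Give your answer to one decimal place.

Least-cost separating signal: t* solves 501 = 1320 − 173·t*, so t* = (1320 − 501)/173 ≈ 4.7341.
Strong type's separating payoff: 1320 − 55 × t* = 1320 − 55 × (1320 − 501)/173 = 1320 − 45045/173 ≈ 1059.624.
Pooling payoff: 0.48 × 1320 + 0.52 × 501 = 894.12.
Difference: 1059.624 − 894.12 = 165.504, i.e. 165.5 to one decimal place.
The strong type prefers to separate.

165.5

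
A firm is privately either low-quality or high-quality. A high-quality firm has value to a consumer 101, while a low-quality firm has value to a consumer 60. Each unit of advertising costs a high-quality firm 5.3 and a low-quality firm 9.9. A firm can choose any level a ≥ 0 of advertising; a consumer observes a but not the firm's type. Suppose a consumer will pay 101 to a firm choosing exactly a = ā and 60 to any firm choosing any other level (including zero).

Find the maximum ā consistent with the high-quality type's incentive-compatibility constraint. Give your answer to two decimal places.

7.74

Choosing ā yields the high-quality type 101 − 5.3·ā; choosing zero yields 60.
The high-quality type is indifferent at 101 − 5.3·ā = 60, i.e. ā = (101 − 60) / 5.3 ≈ 7.74.
For any ā above 7.74 the high-quality type would rather pool at zero, so separation collapses.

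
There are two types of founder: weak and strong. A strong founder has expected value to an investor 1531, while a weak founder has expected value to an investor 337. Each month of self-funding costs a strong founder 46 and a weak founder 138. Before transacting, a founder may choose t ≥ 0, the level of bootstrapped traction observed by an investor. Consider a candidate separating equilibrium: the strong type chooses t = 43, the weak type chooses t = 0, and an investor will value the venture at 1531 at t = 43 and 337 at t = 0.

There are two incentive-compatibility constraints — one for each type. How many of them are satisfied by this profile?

Strong type: signal → 1531 − 46 × 43 = -447; deviate to 0 → 337. IC fails (-447 < 337).
Weak type: stay at 0 → 337; mimic → 1531 − 138 × 43 = -4403. IC holds (337 ≥ -4403).
1 of 2 constraints hold, so this profile is not an equilibrium.

1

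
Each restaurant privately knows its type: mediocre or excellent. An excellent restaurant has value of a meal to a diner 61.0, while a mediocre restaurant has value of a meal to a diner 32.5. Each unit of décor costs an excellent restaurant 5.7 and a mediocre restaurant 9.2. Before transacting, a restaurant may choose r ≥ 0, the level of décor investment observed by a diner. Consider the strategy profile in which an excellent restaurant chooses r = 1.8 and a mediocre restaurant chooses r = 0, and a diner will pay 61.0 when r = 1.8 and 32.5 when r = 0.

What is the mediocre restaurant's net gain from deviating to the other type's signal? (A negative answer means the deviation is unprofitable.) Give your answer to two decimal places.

11.94

Playing r = 0 the mediocre restaurant receives 32.5.
Deviating to r = 1.8 brings payment 61.0 at cost 9.2 × 1.8 = 16.56, netting 44.44.
Gain from deviating: 44.44 − 32.5 = 11.94.
The gain is positive, so the mediocre type's incentive-compatibility constraint is violated — this profile is not a separating equilibrium.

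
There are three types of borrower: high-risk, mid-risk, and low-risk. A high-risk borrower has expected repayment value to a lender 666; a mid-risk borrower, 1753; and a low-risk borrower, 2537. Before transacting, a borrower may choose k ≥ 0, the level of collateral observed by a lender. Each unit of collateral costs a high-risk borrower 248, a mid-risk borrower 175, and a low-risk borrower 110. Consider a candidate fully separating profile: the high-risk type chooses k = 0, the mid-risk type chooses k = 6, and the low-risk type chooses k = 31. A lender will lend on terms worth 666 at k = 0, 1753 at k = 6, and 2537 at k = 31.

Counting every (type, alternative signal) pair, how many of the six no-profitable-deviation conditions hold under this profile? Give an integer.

4

High-risk (own payoff 666): to k=6 gives 1753 − 248×6 = 265 → no gain ✓; to k=31 gives 2537 − 248×31 = -5151 → no gain ✓.
Low-risk (own payoff 2537 − 110×31 = -873): to k=0 gives 666 → profitable ✗; to k=6 gives 1753 − 110×6 = 1093 → profitable ✗.
Mid-risk (own payoff 1753 − 175×6 = 703): to k=0 gives 666 → no gain ✓; to k=31 gives 2537 − 175×31 = -2888 → no gain ✓.
4 of the 6 constraints hold; not an equilibrium.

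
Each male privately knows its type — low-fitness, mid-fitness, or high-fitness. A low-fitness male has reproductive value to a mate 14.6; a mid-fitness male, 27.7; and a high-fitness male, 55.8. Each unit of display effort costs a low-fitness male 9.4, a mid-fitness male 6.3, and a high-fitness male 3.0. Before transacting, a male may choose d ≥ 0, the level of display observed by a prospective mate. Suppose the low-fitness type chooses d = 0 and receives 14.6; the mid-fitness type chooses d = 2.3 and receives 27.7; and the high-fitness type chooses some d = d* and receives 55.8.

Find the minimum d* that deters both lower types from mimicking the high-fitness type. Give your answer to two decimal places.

6.76

Low-fitness type (on-path payoff 14.6) won't mimic when 14.6 ≥ 55.8 − 9.4·d*, i.e. d* ≥ 4.38.
Mid-fitness type (on-path payoff 27.7 − 6.3×2.3 = 13.21) won't mimic when 13.21 ≥ 55.8 − 6.3·d*, i.e. d* ≥ 6.76.
Both must hold, so d* = max(4.38, 6.76) = 6.76. The mid-fitness type's constraint binds.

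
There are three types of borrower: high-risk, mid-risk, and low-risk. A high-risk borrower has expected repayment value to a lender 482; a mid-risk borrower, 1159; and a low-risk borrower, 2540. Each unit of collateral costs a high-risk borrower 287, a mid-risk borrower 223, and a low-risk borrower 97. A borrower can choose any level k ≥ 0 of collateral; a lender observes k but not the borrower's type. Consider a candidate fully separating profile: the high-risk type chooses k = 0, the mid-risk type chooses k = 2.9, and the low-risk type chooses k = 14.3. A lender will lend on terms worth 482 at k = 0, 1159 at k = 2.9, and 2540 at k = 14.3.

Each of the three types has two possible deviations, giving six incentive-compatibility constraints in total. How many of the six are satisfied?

Low-risk (own payoff 2540 − 97×14.3 = 1152.9): to k=0 gives 482 → no gain ✓; to k=2.9 gives 1159 − 97×2.9 = 877.7 → no gain ✓.
High-risk (own payoff 482): to k=2.9 gives 1159 − 287×2.9 = 326.7 → no gain ✓; to k=14.3 gives 2540 − 287×14.3 = -1564.1 → no gain ✓.
Mid-risk (own payoff 1159 − 223×2.9 = 512.3): to k=0 gives 482 → no gain ✓; to k=14.3 gives 2540 − 223×14.3 = -648.9 → no gain ✓.
6 of the 6 constraints hold; this profile is a separating equilibrium.

6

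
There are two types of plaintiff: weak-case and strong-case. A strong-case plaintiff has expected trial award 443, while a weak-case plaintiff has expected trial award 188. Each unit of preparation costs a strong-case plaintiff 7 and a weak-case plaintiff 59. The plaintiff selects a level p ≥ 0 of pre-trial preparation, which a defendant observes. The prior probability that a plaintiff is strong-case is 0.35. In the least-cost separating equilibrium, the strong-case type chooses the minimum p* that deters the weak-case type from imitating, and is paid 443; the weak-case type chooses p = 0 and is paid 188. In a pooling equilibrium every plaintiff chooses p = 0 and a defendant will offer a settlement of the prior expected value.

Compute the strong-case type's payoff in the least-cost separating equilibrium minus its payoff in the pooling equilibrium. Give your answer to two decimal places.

135.50

Least-cost separating signal: p* solves 188 = 443 − 59·p*, so p* = (443 − 188)/59 ≈ 4.3220.
Strong-case type's separating payoff: 443 − 7 × p* = 443 − 7 × (443 − 188)/59 = 443 − 1785/59 ≈ 412.7458.
Pooling payoff: 0.35 × 443 + 0.65 × 188 = 277.25.
Difference: 412.7458 − 277.25 = 135.4958, i.e. 135.50 to two decimal places.
The strong-case type prefers to separate.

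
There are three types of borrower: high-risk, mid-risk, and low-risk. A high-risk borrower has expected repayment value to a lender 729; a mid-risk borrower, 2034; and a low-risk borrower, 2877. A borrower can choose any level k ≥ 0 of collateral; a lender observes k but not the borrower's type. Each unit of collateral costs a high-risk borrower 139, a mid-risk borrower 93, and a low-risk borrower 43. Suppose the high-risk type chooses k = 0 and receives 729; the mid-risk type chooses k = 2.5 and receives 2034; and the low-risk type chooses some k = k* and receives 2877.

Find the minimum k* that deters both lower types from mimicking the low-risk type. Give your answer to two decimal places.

15.45

Mid-risk type (on-path payoff 2034 − 93×2.5 = 1801.5) won't mimic when 1801.5 ≥ 2877 − 93·k*, i.e. k* ≥ 11.56.
High-risk type (on-path payoff 729) won't mimic when 729 ≥ 2877 − 139·k*, i.e. k* ≥ 15.45.
Both must hold, so k* = max(15.45, 11.56) = 15.45. The high-risk type's constraint binds.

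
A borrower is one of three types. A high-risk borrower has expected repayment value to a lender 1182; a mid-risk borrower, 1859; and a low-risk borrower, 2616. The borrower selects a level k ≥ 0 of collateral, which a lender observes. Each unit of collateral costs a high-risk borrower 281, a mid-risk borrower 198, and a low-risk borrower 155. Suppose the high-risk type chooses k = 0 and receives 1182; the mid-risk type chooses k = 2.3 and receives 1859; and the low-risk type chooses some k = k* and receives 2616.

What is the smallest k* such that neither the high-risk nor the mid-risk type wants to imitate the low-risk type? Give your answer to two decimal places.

6.12

High-risk type (on-path payoff 1182) won't mimic when 1182 ≥ 2616 − 281·k*, i.e. k* ≥ 5.10.
Mid-risk type (on-path payoff 1859 − 198×2.3 = 1403.6) won't mimic when 1403.6 ≥ 2616 − 198·k*, i.e. k* ≥ 6.12.
Both must hold, so k* = max(5.10, 6.12) = 6.12. The mid-risk type's constraint binds.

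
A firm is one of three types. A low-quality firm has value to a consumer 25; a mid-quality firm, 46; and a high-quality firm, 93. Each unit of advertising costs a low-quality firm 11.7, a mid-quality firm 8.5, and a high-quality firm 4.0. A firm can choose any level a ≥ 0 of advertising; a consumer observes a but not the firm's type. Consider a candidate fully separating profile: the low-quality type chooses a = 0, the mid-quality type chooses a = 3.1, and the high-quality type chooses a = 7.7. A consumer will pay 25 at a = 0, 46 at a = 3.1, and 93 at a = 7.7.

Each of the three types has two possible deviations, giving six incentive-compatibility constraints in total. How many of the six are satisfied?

4

Mid-quality (own payoff 46 − 8.5×3.1 = 19.65): to a=0 gives 25 → profitable ✗; to a=7.7 gives 93 − 8.5×7.7 = 27.55 → profitable ✗.
Low-quality (own payoff 25): to a=3.1 gives 46 − 11.7×3.1 = 9.73 → no gain ✓; to a=7.7 gives 93 − 11.7×7.7 = 2.91 → no gain ✓.
High-quality (own payoff 93 − 4.0×7.7 = 62.2): to a=0 gives 25 → no gain ✓; to a=3.1 gives 46 − 4.0×3.1 = 33.6 → no gain ✓.
4 of the 6 constraints hold; not an equilibrium.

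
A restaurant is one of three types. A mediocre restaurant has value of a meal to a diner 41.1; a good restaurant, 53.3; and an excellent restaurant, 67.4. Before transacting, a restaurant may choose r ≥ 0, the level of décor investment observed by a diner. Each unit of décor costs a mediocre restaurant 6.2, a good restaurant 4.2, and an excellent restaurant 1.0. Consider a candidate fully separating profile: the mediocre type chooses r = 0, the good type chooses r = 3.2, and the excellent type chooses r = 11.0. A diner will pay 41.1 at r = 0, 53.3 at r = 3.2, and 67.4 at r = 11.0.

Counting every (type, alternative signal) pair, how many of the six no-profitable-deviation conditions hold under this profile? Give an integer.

5

Mediocre (own payoff 41.1): to r=3.2 gives 53.3 − 6.2×3.2 = 33.46 → no gain ✓; to r=11.0 gives 67.4 − 6.2×11.0 = -0.8 → no gain ✓.
Good (own payoff 53.3 − 4.2×3.2 = 39.86): to r=0 gives 41.1 → profitable ✗; to r=11.0 gives 67.4 − 4.2×11.0 = 21.2 → no gain ✓.
Excellent (own payoff 67.4 − 1.0×11.0 = 56.4): to r=0 gives 41.1 → no gain ✓; to r=3.2 gives 53.3 − 1.0×3.2 = 50.1 → no gain ✓.
5 of the 6 constraints hold; not an equilibrium.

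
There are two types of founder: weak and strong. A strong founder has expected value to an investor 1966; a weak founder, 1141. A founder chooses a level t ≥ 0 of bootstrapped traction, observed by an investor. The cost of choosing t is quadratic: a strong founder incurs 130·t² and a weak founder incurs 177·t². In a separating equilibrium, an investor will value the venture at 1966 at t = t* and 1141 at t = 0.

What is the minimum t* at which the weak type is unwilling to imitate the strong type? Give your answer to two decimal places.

The weak type at t = 0 receives 1141; imitating at t* yields 1966 − 177·t*².
Indifference: 1141 = 1966 − 177·t*², so t*² = (1966 − 1141) / 177 ≈ 4.6610.
t* = √4.6610 ≈ 2.16.

2.16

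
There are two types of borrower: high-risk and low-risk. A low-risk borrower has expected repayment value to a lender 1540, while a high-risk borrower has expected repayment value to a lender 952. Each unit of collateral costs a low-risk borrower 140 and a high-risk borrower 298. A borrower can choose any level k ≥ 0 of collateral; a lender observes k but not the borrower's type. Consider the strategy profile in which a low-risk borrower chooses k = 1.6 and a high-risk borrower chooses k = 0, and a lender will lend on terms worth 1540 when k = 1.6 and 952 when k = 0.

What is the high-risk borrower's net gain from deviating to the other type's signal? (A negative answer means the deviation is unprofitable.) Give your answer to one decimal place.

111.2

Playing k = 0 the high-risk borrower receives 952.
Deviating to k = 1.6 brings payment 1540 at cost 298 × 1.6 = 476.8, netting 1063.2.
Gain from deviating: 1063.2 − 952 = 111.2.
The gain is positive, so the high-risk type's incentive-compatibility constraint is violated — this profile is not a separating equilibrium.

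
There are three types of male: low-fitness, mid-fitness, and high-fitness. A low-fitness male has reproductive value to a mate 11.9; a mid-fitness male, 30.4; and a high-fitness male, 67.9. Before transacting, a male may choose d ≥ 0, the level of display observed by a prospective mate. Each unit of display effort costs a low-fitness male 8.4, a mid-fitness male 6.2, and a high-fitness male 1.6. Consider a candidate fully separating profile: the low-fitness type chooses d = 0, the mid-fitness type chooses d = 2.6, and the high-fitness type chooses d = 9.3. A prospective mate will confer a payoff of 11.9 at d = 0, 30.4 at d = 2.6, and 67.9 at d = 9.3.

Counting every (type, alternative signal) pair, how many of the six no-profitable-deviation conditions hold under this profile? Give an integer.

Low-fitness (own payoff 11.9): to d=2.6 gives 30.4 − 8.4×2.6 = 8.56 → no gain ✓; to d=9.3 gives 67.9 − 8.4×9.3 = -10.22 → no gain ✓.
Mid-fitness (own payoff 30.4 − 6.2×2.6 = 14.28): to d=0 gives 11.9 → no gain ✓; to d=9.3 gives 67.9 − 6.2×9.3 = 10.24 → no gain ✓.
High-fitness (own payoff 67.9 − 1.6×9.3 = 53.02): to d=0 gives 11.9 → no gain ✓; to d=2.6 gives 30.4 − 1.6×2.6 = 26.24 → no gain ✓.
6 of the 6 constraints hold; this profile is a separating equilibrium.

6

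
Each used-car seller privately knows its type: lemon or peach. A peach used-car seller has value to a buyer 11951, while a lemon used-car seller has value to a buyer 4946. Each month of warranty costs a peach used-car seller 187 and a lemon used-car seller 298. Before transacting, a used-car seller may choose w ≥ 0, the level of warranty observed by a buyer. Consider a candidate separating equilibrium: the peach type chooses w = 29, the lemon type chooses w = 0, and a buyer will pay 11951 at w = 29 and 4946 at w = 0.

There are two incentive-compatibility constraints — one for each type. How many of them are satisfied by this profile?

Peach type: signal → 11951 − 187 × 29 = 6528; deviate to 0 → 4946. IC holds (6528 ≥ 4946).
Lemon type: stay at 0 → 4946; mimic → 11951 − 298 × 29 = 3309. IC holds (4946 ≥ 3309).
2 of 2 constraints hold, so this is a separating equilibrium.

2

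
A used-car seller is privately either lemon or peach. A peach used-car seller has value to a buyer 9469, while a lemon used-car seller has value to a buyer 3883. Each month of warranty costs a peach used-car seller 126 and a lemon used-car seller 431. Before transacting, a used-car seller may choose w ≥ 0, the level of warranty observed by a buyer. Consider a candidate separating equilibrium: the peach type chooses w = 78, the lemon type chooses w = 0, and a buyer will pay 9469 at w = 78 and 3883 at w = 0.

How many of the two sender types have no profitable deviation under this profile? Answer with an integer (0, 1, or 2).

1

Peach type: signal → 9469 − 126 × 78 = -359; deviate to 0 → 3883. IC fails (-359 < 3883).
Lemon type: stay at 0 → 3883; mimic → 9469 − 431 × 78 = -24149. IC holds (3883 ≥ -24149).
1 of 2 constraints hold, so this profile is not an equilibrium.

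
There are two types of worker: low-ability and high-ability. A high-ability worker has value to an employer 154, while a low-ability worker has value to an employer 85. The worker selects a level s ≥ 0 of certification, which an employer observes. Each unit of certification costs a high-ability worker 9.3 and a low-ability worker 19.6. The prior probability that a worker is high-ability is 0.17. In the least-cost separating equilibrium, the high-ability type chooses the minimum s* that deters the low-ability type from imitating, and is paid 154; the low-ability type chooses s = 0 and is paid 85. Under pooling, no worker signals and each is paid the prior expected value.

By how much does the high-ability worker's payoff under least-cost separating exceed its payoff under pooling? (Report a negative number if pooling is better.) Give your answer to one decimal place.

Least-cost separating signal: s* solves 85 = 154 − 19.6·s*, so s* = (154 − 85)/19.6 ≈ 3.5204.
High-ability type's separating payoff: 154 − 9.3 × s* = 154 − 9.3 × (154 − 85)/19.6 = 154 − 641.7/19.6 ≈ 121.260.
Pooling payoff: 0.17 × 154 + 0.83 × 85 = 96.73.
Difference: 121.260 − 96.73 = 24.53, i.e. 24.5 to one decimal place.
The high-ability type prefers to separate.

24.5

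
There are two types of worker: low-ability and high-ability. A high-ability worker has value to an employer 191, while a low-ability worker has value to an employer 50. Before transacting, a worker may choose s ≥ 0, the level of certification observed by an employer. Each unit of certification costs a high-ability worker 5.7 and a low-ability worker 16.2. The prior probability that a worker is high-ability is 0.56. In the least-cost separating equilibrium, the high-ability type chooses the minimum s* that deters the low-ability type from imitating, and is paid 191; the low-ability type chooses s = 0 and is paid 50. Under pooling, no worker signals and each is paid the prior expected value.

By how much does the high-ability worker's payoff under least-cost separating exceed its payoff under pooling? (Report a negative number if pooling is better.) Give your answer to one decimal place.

Least-cost separating signal: s* solves 50 = 191 − 16.2·s*, so s* = (191 − 50)/16.2 ≈ 8.7037.
High-ability type's separating payoff: 191 − 5.7 × s* = 191 − 5.7 × (191 − 50)/16.2 = 191 − 803.7/16.2 ≈ 141.389.
Pooling payoff: 0.56 × 191 + 0.44 × 50 = 128.96.
Difference: 141.389 − 128.96 = 12.429, i.e. 12.4 to one decimal place.
The high-ability type prefers to separate.

12.4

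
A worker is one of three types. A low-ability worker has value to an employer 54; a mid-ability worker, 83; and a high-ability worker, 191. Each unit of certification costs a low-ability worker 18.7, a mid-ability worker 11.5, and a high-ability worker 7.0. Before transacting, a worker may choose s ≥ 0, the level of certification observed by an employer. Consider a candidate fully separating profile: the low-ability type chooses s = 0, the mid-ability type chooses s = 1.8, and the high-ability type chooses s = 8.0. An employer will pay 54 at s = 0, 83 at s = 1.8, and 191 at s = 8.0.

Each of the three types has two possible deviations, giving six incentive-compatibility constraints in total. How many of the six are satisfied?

Mid-ability (own payoff 83 − 11.5×1.8 = 62.3): to s=0 gives 54 → no gain ✓; to s=8.0 gives 191 − 11.5×8.0 = 99 → profitable ✗.
High-ability (own payoff 191 − 7.0×8.0 = 135): to s=0 gives 54 → no gain ✓; to s=1.8 gives 83 − 7.0×1.8 = 70.4 → no gain ✓.
Low-ability (own payoff 54): to s=1.8 gives 83 − 18.7×1.8 = 49.34 → no gain ✓; to s=8.0 gives 191 − 18.7×8.0 = 41.4 → no gain ✓.
5 of the 6 constraints hold; not an equilibrium.

5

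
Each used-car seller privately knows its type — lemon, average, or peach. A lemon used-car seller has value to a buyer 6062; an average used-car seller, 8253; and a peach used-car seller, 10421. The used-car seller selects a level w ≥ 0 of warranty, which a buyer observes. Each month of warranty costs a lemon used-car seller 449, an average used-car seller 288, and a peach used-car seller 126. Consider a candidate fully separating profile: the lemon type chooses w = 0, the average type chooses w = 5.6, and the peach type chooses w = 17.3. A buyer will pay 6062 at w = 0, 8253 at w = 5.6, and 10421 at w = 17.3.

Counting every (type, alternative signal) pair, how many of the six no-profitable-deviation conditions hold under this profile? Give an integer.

6

Peach (own payoff 10421 − 126×17.3 = 8241.2): to w=0 gives 6062 → no gain ✓; to w=5.6 gives 8253 − 126×5.6 = 7547.4 → no gain ✓.
Lemon (own payoff 6062): to w=5.6 gives 8253 − 449×5.6 = 5738.6 → no gain ✓; to w=17.3 gives 10421 − 449×17.3 = 2653.3 → no gain ✓.
Average (own payoff 8253 − 288×5.6 = 6640.2): to w=0 gives 6062 → no gain ✓; to w=17.3 gives 10421 − 288×17.3 = 5438.6 → no gain ✓.
6 of the 6 constraints hold; this profile is a separating equilibrium.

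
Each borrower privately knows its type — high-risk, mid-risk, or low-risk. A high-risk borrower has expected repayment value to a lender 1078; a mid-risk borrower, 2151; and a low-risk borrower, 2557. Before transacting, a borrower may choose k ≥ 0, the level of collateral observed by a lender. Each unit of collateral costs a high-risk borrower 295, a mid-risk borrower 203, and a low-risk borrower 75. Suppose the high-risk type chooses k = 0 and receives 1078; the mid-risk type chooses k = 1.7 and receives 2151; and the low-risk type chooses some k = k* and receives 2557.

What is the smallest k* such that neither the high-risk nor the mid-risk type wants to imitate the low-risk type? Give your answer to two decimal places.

High-risk type (on-path payoff 1078) won't mimic when 1078 ≥ 2557 − 295·k*, i.e. k* ≥ 5.01.
Mid-risk type (on-path payoff 2151 − 203×1.7 = 1805.9) won't mimic when 1805.9 ≥ 2557 − 203·k*, i.e. k* ≥ 3.70.
Both must hold, so k* = max(5.01, 3.70) = 5.01. The high-risk type's constraint binds.

5.01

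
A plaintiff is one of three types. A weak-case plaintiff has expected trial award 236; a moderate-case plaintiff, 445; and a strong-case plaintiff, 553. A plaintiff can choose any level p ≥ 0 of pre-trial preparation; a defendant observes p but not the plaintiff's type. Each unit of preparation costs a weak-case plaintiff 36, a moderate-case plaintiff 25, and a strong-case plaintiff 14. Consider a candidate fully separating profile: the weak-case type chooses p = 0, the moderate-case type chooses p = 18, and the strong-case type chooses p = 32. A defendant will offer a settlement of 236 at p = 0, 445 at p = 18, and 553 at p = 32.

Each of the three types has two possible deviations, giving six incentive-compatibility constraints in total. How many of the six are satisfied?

Strong-case (own payoff 553 − 14×32 = 105): to p=0 gives 236 → profitable ✗; to p=18 gives 445 − 14×18 = 193 → profitable ✗.
Weak-case (own payoff 236): to p=18 gives 445 − 36×18 = -203 → no gain ✓; to p=32 gives 553 − 36×32 = -599 → no gain ✓.
Moderate-case (own payoff 445 − 25×18 = -5): to p=0 gives 236 → profitable ✗; to p=32 gives 553 − 25×32 = -247 → no gain ✓.
3 of the 6 constraints hold; not an equilibrium.

3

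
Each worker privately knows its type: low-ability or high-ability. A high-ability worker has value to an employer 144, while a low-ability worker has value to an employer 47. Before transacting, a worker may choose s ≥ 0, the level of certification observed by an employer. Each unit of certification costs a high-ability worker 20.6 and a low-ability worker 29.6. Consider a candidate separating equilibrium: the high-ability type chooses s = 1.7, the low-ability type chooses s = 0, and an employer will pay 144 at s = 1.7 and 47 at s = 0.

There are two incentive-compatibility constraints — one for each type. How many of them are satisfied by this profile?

1

Low-ability type: stay at 0 → 47; mimic → 144 − 29.6 × 1.7 = 93.68. IC fails (47 < 93.68).
High-ability type: signal → 144 − 20.6 × 1.7 = 108.98; deviate to 0 → 47. IC holds (108.98 ≥ 47).
1 of 2 constraints hold, so this profile is not an equilibrium.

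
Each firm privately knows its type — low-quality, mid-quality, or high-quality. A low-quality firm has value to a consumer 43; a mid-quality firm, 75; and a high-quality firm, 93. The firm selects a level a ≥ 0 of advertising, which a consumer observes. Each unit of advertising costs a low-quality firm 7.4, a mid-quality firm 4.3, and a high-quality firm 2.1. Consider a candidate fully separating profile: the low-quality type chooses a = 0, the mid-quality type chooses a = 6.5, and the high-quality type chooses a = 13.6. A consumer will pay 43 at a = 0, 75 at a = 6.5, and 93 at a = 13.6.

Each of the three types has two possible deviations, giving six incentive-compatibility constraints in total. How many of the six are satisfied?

6

High-quality (own payoff 93 − 2.1×13.6 = 64.44): to a=0 gives 43 → no gain ✓; to a=6.5 gives 75 − 2.1×6.5 = 61.35 → no gain ✓.
Mid-quality (own payoff 75 − 4.3×6.5 = 47.05): to a=0 gives 43 → no gain ✓; to a=13.6 gives 93 − 4.3×13.6 = 34.52 → no gain ✓.
Low-quality (own payoff 43): to a=6.5 gives 75 − 7.4×6.5 = 26.9 → no gain ✓; to a=13.6 gives 93 − 7.4×13.6 = -7.64 → no gain ✓.
6 of the 6 constraints hold; this profile is a separating equilibrium.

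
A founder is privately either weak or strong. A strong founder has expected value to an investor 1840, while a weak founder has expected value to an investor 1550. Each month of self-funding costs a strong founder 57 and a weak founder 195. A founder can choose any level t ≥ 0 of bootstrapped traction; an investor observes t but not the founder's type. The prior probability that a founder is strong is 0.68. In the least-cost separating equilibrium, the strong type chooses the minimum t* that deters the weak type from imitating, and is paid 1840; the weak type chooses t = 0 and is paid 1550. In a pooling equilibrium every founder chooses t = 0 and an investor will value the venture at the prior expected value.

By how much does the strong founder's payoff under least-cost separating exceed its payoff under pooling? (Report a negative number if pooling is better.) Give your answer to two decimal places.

8.03

Least-cost separating signal: t* solves 1550 = 1840 − 195·t*, so t* = (1840 − 1550)/195 ≈ 1.4872.
Strong type's separating payoff: 1840 − 57 × t* = 1840 − 57 × (1840 − 1550)/195 = 1840 − 16530/195 ≈ 1755.2308.
Pooling payoff: 0.68 × 1840 + 0.32 × 1550 = 1747.2.
Difference: 1755.2308 − 1747.2 = 8.0308, i.e. 8.03 to two decimal places.
The strong type prefers to separate.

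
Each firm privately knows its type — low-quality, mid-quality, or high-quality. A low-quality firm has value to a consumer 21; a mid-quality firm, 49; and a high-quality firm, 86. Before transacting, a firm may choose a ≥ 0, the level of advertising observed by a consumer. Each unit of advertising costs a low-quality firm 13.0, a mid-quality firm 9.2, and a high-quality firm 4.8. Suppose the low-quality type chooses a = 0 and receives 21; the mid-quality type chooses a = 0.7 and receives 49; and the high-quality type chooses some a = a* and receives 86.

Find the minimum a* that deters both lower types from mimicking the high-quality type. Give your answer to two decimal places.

5.00

Mid-quality type (on-path payoff 49 − 9.2×0.7 = 42.56) won't mimic when 42.56 ≥ 86 − 9.2·a*, i.e. a* ≥ 4.72.
Low-quality type (on-path payoff 21) won't mimic when 21 ≥ 86 − 13.0·a*, i.e. a* ≥ 5.00.
Both must hold, so a* = max(5.00, 4.72) = 5.00. The low-quality type's constraint binds.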